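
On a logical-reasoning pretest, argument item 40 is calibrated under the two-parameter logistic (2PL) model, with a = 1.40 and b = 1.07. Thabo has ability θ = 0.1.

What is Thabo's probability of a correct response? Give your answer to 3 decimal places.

0.205

P(θ) = 1 / (1 + exp(−a(θ − b)))
Exponent: 1.40 × (0.1 − 1.07) = -1.3580
1/(1 + e^{1.3580}) = 0.2046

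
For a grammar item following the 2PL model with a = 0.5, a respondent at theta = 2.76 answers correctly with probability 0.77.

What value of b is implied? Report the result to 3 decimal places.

0.343

P(theta) = 1 / (1 + exp(−a(theta − b)))
logit(0.77) = ln(0.77/0.23) = 1.2083
b = theta − logit/(a) = 2.76 − 1.2083/0.5000 = 0.3434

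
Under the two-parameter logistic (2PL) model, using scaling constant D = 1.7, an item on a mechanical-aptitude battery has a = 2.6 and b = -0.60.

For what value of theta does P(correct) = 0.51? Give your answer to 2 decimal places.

P(theta) = 1 / (1 + exp(−D·a(theta − b)))
logit = ln(0.5100/0.4900) = 0.0400
theta = b + logit/(1.7·a) = -0.60 + 0.0400/4.4200 = -0.5909

-0.59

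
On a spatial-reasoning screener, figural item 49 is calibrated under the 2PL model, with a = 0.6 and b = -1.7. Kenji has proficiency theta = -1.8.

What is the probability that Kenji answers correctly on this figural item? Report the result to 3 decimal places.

P(theta) = 1 / (1 + exp(−a(theta − b)))
Exponent: 0.6 × (-1.8 − (-1.7)) = -0.0600
1/(1 + e^{0.0600}) = 0.4850

0.485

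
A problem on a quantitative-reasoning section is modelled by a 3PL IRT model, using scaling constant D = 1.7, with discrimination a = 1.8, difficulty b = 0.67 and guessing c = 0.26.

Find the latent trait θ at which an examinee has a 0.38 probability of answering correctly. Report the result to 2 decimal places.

0.13

P(θ) = c + (1 − c) · 1 / (1 + exp(−D·a(θ − b)))
Remove guessing floor: (0.38 − 0.26)/(1 − 0.26) = 0.1622
logit = ln(0.1622/0.8378) = -1.6422
θ = b + logit/(1.7·a) = 0.67 + (-1.6422)/3.0600 = 0.1333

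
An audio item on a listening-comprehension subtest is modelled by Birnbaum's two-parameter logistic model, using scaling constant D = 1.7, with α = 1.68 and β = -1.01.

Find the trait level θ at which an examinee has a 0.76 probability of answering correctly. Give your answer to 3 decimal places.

P(θ) = 1 / (1 + exp(−D·α(θ − β)))
logit = ln(0.7600/0.2400) = 1.1527
θ = β + logit/(1.7·α) = -1.01 + 1.1527/2.8560 = -0.6064

-0.606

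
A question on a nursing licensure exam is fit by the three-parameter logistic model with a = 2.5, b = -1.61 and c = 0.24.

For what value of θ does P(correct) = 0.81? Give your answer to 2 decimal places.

-1.17

P(θ) = c + (1 − c) · 1 / (1 + exp(−a(θ − b)))
Remove guessing floor: (0.81 − 0.24)/(1 − 0.24) = 0.7500
logit = ln(0.7500/0.2500) = 1.0986
θ = b + logit/(a) = -1.61 + 1.0986/2.5000 = -1.1706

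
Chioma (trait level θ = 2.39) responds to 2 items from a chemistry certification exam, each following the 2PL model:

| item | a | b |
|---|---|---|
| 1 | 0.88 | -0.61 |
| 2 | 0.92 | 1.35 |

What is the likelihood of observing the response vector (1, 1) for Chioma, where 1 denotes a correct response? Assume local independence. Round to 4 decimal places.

0.6744

P(θ) = 1 / (1 + exp(−a(θ − b)))
P_1 = 1/(1+e^{-2.6400}) = 0.9334
P_2 = 1/(1+e^{-0.9568}) = 0.7225
L = P_1 × P_2 = 0.9334 × 0.7225 = 0.67436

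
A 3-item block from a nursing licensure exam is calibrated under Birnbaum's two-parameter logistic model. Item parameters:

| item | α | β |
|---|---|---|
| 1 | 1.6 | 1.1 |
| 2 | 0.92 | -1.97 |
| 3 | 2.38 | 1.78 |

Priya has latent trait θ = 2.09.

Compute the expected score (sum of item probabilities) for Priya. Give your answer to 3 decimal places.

P(θ) = 1 / (1 + exp(−α(θ − β)))
P_1 = 1/(1+e^{-1.5840}) = 0.8298
P_2 = 1/(1+e^{-3.7352}) = 0.9767
P_3 = 1/(1+e^{-0.7378}) = 0.6765
E[score] = 0.8298 + 0.9767 + 0.6765 = 2.4830

2.483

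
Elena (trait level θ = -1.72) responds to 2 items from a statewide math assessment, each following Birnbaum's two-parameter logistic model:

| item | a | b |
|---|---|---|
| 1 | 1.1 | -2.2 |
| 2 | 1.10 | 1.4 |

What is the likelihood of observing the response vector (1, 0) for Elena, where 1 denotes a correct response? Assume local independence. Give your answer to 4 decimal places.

P(θ) = 1 / (1 + exp(−a(θ − b)))
P_1 = 1/(1+e^{-0.5280}) = 0.6290
P_2 = 1/(1+e^{3.4320}) = 0.0313
L = P_1 × (1−P_2) = 0.6290 × 0.9687 = 0.60932

0.6093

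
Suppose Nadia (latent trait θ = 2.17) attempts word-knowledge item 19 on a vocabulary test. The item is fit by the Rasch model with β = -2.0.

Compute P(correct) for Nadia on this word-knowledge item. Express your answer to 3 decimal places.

P(θ) = 1 / (1 + exp(−(θ − β)))
Exponent: (2.17 − (-2.0)) = 4.1700
1/(1 + e^{-4.1700}) = 0.9848
P = 0.9848

0.985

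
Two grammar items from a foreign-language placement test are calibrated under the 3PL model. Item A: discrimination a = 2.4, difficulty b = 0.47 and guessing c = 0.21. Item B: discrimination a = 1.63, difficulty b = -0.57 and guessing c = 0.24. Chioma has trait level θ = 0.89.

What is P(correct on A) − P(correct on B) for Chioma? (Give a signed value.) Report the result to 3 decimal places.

-0.147

P(θ) = c + (1 − c) · 1 / (1 + exp(−a(θ − b)))
P_A = 0.7888
P_B = 0.9356
P_A − P_B = -0.1468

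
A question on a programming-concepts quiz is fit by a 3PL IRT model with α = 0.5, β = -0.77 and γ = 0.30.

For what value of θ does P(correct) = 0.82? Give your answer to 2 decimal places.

P(θ) = γ + (1 − γ) · 1 / (1 + exp(−α(θ − β)))
Remove guessing floor: (0.82 − 0.30)/(1 − 0.30) = 0.7429
logit = ln(0.7429/0.2571) = 1.0609
θ = β + logit/(α) = -0.77 + 1.0609/0.5000 = 1.3517

1.35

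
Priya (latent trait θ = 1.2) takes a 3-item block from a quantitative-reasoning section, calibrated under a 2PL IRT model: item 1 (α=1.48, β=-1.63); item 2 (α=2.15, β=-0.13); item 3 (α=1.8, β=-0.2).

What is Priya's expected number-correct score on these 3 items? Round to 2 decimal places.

P(θ) = 1 / (1 + exp(−α(θ − β)))
P_1 = 1/(1+e^{-4.1884}) = 0.9851
P_2 = 1/(1+e^{-2.8595}) = 0.9458
P_3 = 1/(1+e^{-2.5200}) = 0.9255
E[score] = 0.9851 + 0.9458 + 0.9255 = 2.8564

2.86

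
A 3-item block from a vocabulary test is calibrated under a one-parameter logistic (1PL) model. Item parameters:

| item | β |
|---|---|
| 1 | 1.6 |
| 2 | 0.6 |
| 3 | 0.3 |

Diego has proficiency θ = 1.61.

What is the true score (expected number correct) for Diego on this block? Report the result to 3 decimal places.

P(θ) = 1 / (1 + exp(−(θ − β)))
P_1 = 1/(1+e^{-0.0100}) = 0.5025
P_2 = 1/(1+e^{-1.0100}) = 0.7330
P_3 = 1/(1+e^{-1.3100}) = 0.7875
E[score] = 0.5025 + 0.7330 + 0.7875 = 2.0230

2.023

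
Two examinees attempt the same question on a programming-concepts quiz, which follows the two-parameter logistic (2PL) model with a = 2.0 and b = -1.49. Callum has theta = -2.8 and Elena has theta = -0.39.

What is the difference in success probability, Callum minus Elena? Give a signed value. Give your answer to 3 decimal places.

-0.832

P(theta) = 1 / (1 + exp(−a(theta − b)))
P(Callum) = 0.0679  [exponent -2.6200]
P(Elena) = 0.9002  [exponent 2.2000]
Difference = 0.0679 − 0.9002 = -0.8324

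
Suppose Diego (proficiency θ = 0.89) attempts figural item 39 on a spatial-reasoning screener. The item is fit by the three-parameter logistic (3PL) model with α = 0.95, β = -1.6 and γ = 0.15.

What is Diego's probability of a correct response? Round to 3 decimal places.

P(θ) = γ + (1 − γ) · 1 / (1 + exp(−α(θ − β)))
Exponent: 0.95 × (0.89 − (-1.6)) = 2.3655
1/(1 + e^{-2.3655}) = 0.9142
P = 0.15 + 0.85 × 0.9142 = 0.9270

0.927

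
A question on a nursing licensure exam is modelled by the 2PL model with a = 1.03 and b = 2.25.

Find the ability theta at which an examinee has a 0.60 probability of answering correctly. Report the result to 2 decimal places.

P(theta) = 1 / (1 + exp(−a(theta − b)))
logit = ln(0.6000/0.4000) = 0.4055
theta = b + logit/(a) = 2.25 + 0.4055/1.0300 = 2.6437

2.64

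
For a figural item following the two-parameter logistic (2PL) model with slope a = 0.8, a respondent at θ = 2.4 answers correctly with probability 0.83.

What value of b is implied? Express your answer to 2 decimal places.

0.42

P(θ) = 1 / (1 + exp(−a(θ − b)))
logit(0.83) = ln(0.83/0.17) = 1.5856
b = θ − logit/(a) = 2.4 − 1.5856/0.8000 = 0.4180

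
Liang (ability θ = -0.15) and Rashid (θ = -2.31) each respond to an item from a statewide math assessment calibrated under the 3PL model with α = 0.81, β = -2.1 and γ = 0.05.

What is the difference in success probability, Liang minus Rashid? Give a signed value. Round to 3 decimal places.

0.353

P(θ) = γ + (1 − γ) · 1 / (1 + exp(−α(θ − β)))
P(Liang) = 0.8377  [exponent 1.5795]
P(Rashid) = 0.4847  [exponent -0.1701]
Difference = 0.8377 − 0.4847 = 0.3530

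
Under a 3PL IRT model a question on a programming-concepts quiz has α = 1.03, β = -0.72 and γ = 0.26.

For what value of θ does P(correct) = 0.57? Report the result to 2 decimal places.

P(θ) = γ + (1 − γ) · 1 / (1 + exp(−α(θ − β)))
Remove guessing floor: (0.57 − 0.26)/(1 − 0.26) = 0.4189
logit = ln(0.4189/0.5811) = -0.3272
θ = β + logit/(α) = -0.72 + (-0.3272)/1.0300 = -1.0377

-1.04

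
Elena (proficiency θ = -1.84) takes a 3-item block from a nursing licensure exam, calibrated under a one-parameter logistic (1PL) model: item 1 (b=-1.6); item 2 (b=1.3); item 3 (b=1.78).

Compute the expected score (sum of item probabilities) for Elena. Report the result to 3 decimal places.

0.508

P(θ) = 1 / (1 + exp(−(θ − b)))
P_1 = 1/(1+e^{0.2400}) = 0.4403
P_2 = 1/(1+e^{3.1400}) = 0.0415
P_3 = 1/(1+e^{3.6200}) = 0.0261
E[score] = 0.4403 + 0.0415 + 0.0261 = 0.5079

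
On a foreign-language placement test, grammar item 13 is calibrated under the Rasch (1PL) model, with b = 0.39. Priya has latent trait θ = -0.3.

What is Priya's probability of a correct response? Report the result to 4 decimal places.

0.3340

P(θ) = 1 / (1 + exp(−(θ − b)))
Exponent: (-0.3 − 0.39) = -0.6900
1/(1 + e^{0.6900}) = 0.3340
P = 0.3340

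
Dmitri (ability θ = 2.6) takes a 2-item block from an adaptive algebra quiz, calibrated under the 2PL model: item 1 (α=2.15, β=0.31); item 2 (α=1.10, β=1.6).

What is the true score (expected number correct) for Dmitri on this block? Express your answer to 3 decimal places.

1.743

P(θ) = 1 / (1 + exp(−α(θ − β)))
P_1 = 1/(1+e^{-4.9235}) = 0.9928
P_2 = 1/(1+e^{-1.1000}) = 0.7503
E[score] = 0.9928 + 0.7503 = 1.7430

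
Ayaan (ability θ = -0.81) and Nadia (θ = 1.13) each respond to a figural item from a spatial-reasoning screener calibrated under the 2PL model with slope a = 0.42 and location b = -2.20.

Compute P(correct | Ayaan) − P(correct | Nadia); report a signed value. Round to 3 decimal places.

-0.160

P(θ) = 1 / (1 + exp(−a(θ − b)))
P(Ayaan) = 0.6419  [exponent 0.5838]
P(Nadia) = 0.8020  [exponent 1.3986]
Difference = 0.6419 − 0.8020 = -0.1600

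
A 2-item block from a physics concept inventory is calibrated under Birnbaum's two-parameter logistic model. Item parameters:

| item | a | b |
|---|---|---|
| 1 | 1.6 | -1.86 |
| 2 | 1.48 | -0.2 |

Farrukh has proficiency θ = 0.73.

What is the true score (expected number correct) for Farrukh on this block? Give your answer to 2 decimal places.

P(θ) = 1 / (1 + exp(−a(θ − b)))
P_1 = 1/(1+e^{-4.1440}) = 0.9844
P_2 = 1/(1+e^{-1.3764}) = 0.7984
E[score] = 0.9844 + 0.7984 = 1.7828

1.78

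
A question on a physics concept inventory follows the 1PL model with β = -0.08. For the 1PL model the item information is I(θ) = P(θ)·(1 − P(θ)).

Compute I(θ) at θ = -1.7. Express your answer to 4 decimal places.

P = 1/(1+e^{1.6200}) = 0.1652
P(1−P) = 0.1652 × 0.8348 = 0.1379
I = P(1−P) = 0.13791

0.1379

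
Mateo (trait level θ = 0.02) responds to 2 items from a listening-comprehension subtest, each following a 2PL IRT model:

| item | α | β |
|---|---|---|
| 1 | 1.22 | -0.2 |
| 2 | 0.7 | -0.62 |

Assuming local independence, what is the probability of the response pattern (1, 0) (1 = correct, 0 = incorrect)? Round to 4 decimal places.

0.2209

P(θ) = 1 / (1 + exp(−α(θ − β)))
P_1 = 1/(1+e^{-0.2684}) = 0.5667
P_2 = 1/(1+e^{-0.4480}) = 0.6102
L = P_1 × (1−P_2) = 0.5667 × 0.3898 = 0.22092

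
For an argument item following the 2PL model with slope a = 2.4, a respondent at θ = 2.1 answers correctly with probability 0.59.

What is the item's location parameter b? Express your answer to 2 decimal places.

P(θ) = 1 / (1 + exp(−a(θ − b)))
logit(0.59) = ln(0.59/0.41) = 0.3640
b = θ − logit/(a) = 2.1 − 0.3640/2.4000 = 1.9483

1.95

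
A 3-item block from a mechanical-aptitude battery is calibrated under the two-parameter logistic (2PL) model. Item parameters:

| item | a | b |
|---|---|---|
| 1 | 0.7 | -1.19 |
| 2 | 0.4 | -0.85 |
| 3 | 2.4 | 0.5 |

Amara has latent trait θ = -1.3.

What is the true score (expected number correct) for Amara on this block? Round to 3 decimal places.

P(θ) = 1 / (1 + exp(−a(θ − b)))
P_1 = 1/(1+e^{0.0770}) = 0.4808
P_2 = 1/(1+e^{0.1800}) = 0.4551
P_3 = 1/(1+e^{4.3200}) = 0.0131
E[score] = 0.4808 + 0.4551 + 0.0131 = 0.9490

0.949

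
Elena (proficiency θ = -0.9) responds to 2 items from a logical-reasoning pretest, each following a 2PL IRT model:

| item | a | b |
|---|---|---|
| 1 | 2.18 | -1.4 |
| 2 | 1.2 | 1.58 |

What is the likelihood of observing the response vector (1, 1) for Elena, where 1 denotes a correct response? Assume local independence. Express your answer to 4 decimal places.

P(θ) = 1 / (1 + exp(−a(θ − b)))
P_1 = 1/(1+e^{-1.0900}) = 0.7484
P_2 = 1/(1+e^{2.9760}) = 0.0485
L = P_1 × P_2 = 0.7484 × 0.0485 = 0.03631

0.0363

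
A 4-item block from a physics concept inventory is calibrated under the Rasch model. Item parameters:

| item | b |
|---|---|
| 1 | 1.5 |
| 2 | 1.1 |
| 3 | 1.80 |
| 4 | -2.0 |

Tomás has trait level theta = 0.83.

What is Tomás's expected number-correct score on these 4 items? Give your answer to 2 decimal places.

P(theta) = 1 / (1 + exp(−(theta − b)))
P_1 = 1/(1+e^{0.6700}) = 0.3385
P_2 = 1/(1+e^{0.2700}) = 0.4329
P_3 = 1/(1+e^{0.9700}) = 0.2749
P_4 = 1/(1+e^{-2.8300}) = 0.9443
E[score] = 0.3385 + 0.4329 + 0.2749 + 0.9443 = 1.9906

1.99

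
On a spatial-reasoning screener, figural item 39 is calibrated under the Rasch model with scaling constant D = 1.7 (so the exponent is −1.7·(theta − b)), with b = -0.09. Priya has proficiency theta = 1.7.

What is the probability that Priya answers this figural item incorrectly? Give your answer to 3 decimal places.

0.046

P(theta) = 1 / (1 + exp(−D·(theta − b)))
Exponent: 1.7 × (1.7 − (-0.09)) = 3.0430
1/(1 + e^{-3.0430}) = 0.9545
P = 0.9545
P(incorrect) = 1 − 0.9545 = 0.0455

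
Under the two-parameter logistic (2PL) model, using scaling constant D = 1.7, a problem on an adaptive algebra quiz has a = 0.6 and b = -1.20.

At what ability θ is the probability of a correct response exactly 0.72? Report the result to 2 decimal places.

P(θ) = 1 / (1 + exp(−D·a(θ − b)))
logit = ln(0.7200/0.2800) = 0.9445
θ = b + logit/(1.7·a) = -1.20 + 0.9445/1.0200 = -0.2741

-0.27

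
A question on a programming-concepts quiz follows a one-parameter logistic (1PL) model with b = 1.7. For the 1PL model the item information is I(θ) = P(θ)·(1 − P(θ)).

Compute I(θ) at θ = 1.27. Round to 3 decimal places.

0.239

P = 1/(1+e^{0.4300}) = 0.3941
P(1−P) = 0.3941 × 0.6059 = 0.2388
I = P(1−P) = 0.23879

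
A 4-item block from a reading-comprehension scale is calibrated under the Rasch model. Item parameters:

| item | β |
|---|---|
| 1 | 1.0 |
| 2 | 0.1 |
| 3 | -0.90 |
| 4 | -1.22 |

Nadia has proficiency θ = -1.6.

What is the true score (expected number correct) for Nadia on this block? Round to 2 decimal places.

0.96

P(θ) = 1 / (1 + exp(−(θ − β)))
P_1 = 1/(1+e^{2.6000}) = 0.0691
P_2 = 1/(1+e^{1.7000}) = 0.1545
P_3 = 1/(1+e^{0.7000}) = 0.3318
P_4 = 1/(1+e^{0.3800}) = 0.4061
E[score] = 0.0691 + 0.1545 + 0.3318 + 0.4061 = 0.9615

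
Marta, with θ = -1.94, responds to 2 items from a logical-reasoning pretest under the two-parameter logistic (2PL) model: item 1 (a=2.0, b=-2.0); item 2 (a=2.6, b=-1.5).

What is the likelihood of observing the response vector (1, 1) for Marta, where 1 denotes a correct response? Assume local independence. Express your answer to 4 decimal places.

0.1280

P(θ) = 1 / (1 + exp(−a(θ − b)))
P_1 = 1/(1+e^{-0.1200}) = 0.5300
P_2 = 1/(1+e^{1.1440}) = 0.2416
L = P_1 × P_2 = 0.5300 × 0.2416 = 0.12803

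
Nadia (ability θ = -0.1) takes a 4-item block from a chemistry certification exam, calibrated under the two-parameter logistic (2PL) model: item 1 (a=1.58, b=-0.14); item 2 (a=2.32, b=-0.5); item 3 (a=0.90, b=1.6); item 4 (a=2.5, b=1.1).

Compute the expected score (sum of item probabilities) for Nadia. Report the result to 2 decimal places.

1.46

P(θ) = 1 / (1 + exp(−a(θ − b)))
P_1 = 1/(1+e^{-0.0632}) = 0.5158
P_2 = 1/(1+e^{-0.9280}) = 0.7167
P_3 = 1/(1+e^{1.5300}) = 0.1780
P_4 = 1/(1+e^{3.0000}) = 0.0474
E[score] = 0.5158 + 0.7167 + 0.1780 + 0.0474 = 1.4579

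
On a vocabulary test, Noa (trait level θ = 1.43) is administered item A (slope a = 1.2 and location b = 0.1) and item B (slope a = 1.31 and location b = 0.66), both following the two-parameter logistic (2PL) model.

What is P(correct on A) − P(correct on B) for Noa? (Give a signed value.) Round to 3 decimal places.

P(θ) = 1 / (1 + exp(−a(θ − b)))
P_A = 0.8315
P_B = 0.7328
P_A − P_B = 0.0987

0.099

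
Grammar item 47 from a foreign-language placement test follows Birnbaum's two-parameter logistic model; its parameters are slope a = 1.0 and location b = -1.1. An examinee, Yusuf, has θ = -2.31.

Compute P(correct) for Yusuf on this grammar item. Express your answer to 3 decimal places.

0.230

P(θ) = 1 / (1 + exp(−a(θ − b)))
Exponent: 1.0 × (-2.31 − (-1.1)) = -1.2100
1/(1 + e^{1.2100}) = 0.2297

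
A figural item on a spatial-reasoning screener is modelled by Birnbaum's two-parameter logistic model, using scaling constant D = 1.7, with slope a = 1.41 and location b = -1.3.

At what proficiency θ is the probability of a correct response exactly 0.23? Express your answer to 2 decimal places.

-1.80

P(θ) = 1 / (1 + exp(−D·a(θ − b)))
logit = ln(0.2300/0.7700) = -1.2083
θ = b + logit/(1.7·a) = -1.3 + (-1.2083)/2.3970 = -1.8041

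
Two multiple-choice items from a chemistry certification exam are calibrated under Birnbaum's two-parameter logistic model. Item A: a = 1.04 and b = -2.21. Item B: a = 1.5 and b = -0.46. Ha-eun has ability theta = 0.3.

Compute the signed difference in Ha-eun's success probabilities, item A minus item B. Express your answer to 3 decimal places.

0.174

P(theta) = 1 / (1 + exp(−a(theta − b)))
P_A = 0.9315
P_B = 0.7577
P_A − P_B = 0.1738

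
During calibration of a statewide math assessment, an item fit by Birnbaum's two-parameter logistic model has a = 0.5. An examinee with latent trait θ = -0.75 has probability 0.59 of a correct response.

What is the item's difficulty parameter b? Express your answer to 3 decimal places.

P(θ) = 1 / (1 + exp(−a(θ − b)))
logit(0.59) = ln(0.59/0.41) = 0.3640
b = θ − logit/(a) = -0.75 − 0.3640/0.5000 = -1.4779

-1.478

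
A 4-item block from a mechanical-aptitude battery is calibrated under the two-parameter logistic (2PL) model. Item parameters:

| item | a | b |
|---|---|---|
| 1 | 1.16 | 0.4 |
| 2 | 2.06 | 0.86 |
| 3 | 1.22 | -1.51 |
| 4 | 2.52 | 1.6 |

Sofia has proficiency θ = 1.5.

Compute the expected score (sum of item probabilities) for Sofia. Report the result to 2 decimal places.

P(θ) = 1 / (1 + exp(−a(θ − b)))
P_1 = 1/(1+e^{-1.2760}) = 0.7818
P_2 = 1/(1+e^{-1.3184}) = 0.7889
P_3 = 1/(1+e^{-3.6722}) = 0.9752
P_4 = 1/(1+e^{0.2520}) = 0.4373
E[score] = 0.7818 + 0.7889 + 0.9752 + 0.4373 = 2.9832

2.98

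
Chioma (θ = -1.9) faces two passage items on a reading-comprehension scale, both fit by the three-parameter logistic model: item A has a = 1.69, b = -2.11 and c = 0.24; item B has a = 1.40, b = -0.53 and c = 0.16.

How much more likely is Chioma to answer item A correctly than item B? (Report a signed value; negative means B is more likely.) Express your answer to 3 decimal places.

P(θ) = c + (1 − c) · 1 / (1 + exp(−a(θ − b)))
P_A = 0.6867
P_B = 0.2676
P_A − P_B = 0.4191

0.419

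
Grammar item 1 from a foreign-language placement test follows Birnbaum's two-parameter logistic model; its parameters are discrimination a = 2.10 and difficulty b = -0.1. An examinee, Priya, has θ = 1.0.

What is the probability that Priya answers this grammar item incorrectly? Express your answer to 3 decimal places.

0.090

P(θ) = 1 / (1 + exp(−a(θ − b)))
Exponent: 2.10 × (1.0 − (-0.1)) = 2.3100
1/(1 + e^{-2.3100}) = 0.9097
P(incorrect) = 1 − 0.9097 = 0.0903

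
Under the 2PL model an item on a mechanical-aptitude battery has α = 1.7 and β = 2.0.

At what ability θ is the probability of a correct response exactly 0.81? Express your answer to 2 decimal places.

2.85

P(θ) = 1 / (1 + exp(−α(θ − β)))
logit = ln(0.8100/0.1900) = 1.4500
θ = β + logit/(α) = 2.0 + 1.4500/1.7000 = 2.8529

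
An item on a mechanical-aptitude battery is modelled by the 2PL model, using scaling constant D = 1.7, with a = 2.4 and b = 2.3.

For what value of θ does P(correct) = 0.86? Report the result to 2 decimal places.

2.74

P(θ) = 1 / (1 + exp(−D·a(θ − b)))
logit = ln(0.8600/0.1400) = 1.8153
θ = b + logit/(1.7·a) = 2.3 + 1.8153/4.0800 = 2.7449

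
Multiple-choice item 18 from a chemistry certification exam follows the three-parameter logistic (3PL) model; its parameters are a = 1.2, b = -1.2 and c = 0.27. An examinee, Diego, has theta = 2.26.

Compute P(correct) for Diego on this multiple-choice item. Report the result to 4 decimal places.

P(theta) = c + (1 − c) · 1 / (1 + exp(−a(theta − b)))
Exponent: 1.2 × (2.26 − (-1.2)) = 4.1520
1/(1 + e^{-4.1520}) = 0.9845
P = 0.27 + 0.73 × 0.9845 = 0.9887

0.9887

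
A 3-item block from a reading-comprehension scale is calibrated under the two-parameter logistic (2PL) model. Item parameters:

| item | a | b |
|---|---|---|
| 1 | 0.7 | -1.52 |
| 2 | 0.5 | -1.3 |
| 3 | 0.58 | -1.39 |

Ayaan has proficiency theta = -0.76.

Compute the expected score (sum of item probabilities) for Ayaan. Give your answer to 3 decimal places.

1.787

P(theta) = 1 / (1 + exp(−a(theta − b)))
P_1 = 1/(1+e^{-0.5320}) = 0.6299
P_2 = 1/(1+e^{-0.2700}) = 0.5671
P_3 = 1/(1+e^{-0.3654}) = 0.5903
E[score] = 0.6299 + 0.5671 + 0.5903 = 1.7874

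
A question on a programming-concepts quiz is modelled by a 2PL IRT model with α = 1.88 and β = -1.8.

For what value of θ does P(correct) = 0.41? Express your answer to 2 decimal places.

P(θ) = 1 / (1 + exp(−α(θ − β)))
logit = ln(0.4100/0.5900) = -0.3640
θ = β + logit/(α) = -1.8 + (-0.3640)/1.8800 = -1.9936

-1.99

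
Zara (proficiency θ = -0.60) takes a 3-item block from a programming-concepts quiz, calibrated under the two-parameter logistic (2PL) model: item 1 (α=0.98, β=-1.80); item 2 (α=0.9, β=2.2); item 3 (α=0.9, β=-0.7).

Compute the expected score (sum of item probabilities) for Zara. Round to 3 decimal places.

P(θ) = 1 / (1 + exp(−α(θ − β)))
P_1 = 1/(1+e^{-1.1760}) = 0.7642
P_2 = 1/(1+e^{2.5200}) = 0.0745
P_3 = 1/(1+e^{-0.0900}) = 0.5225
E[score] = 0.7642 + 0.0745 + 0.5225 = 1.3612

1.361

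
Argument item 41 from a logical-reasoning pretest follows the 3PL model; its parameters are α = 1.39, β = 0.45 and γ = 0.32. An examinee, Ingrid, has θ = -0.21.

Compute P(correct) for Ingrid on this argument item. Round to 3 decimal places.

P(θ) = γ + (1 − γ) · 1 / (1 + exp(−α(θ − β)))
Exponent: 1.39 × (-0.21 − 0.45) = -0.9174
1/(1 + e^{0.9174}) = 0.2855
P = 0.32 + 0.68 × 0.2855 = 0.5141

0.514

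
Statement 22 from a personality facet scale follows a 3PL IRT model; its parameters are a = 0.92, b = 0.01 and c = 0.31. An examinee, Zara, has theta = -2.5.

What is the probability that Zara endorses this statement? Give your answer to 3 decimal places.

P(theta) = c + (1 − c) · 1 / (1 + exp(−a(theta − b)))
Exponent: 0.92 × (-2.5 − 0.01) = -2.3092
1/(1 + e^{2.3092}) = 0.0904
P = 0.31 + 0.69 × 0.0904 = 0.3724

0.372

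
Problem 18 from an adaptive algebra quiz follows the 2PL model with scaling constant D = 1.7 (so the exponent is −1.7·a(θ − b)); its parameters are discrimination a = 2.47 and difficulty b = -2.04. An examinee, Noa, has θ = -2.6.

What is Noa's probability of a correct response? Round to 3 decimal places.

P(θ) = 1 / (1 + exp(−D·a(θ − b)))
Exponent: 1.7 × 2.47 × (-2.6 − (-2.04)) = -2.3514
1/(1 + e^{2.3514}) = 0.0870
P = 0.0870

0.087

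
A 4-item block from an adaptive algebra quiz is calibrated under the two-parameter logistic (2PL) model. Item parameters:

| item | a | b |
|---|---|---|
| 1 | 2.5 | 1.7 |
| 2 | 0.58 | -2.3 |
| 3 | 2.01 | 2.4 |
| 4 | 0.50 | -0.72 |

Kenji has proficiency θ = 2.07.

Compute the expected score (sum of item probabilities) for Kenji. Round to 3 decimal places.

P(θ) = 1 / (1 + exp(−a(θ − b)))
P_1 = 1/(1+e^{-0.9250}) = 0.7161
P_2 = 1/(1+e^{-2.5346}) = 0.9265
P_3 = 1/(1+e^{0.6633}) = 0.3400
P_4 = 1/(1+e^{-1.3950}) = 0.8014
E[score] = 0.7161 + 0.9265 + 0.3400 + 0.8014 = 2.7840

2.784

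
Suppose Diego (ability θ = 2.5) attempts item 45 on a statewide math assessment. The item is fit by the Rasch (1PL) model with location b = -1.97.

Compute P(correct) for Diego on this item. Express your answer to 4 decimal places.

P(θ) = 1 / (1 + exp(−(θ − b)))
Exponent: (2.5 − (-1.97)) = 4.4700
1/(1 + e^{-4.4700}) = 0.9887
P = 0.9887

0.9887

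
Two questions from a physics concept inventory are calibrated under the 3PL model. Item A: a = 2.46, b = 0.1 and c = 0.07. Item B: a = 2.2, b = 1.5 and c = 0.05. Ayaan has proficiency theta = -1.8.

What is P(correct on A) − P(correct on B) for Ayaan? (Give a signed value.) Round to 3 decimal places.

0.028

P(theta) = c + (1 − c) · 1 / (1 + exp(−a(theta − b)))
P_A = 0.0786
P_B = 0.0507
P_A − P_B = 0.0279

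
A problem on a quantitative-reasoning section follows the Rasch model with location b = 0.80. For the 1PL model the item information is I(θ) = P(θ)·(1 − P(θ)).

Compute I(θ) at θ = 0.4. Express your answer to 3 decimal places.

0.240

P = 1/(1+e^{0.4000}) = 0.4013
P(1−P) = 0.4013 × 0.5987 = 0.2403
I = P(1−P) = 0.24026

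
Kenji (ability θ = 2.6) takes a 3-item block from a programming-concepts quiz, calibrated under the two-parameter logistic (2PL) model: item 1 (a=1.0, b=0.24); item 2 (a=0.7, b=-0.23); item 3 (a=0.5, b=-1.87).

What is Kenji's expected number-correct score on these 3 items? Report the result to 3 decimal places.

P(θ) = 1 / (1 + exp(−a(θ − b)))
P_1 = 1/(1+e^{-2.3600}) = 0.9137
P_2 = 1/(1+e^{-1.9810}) = 0.8788
P_3 = 1/(1+e^{-2.2350}) = 0.9033
E[score] = 0.9137 + 0.8788 + 0.9033 = 2.6959

2.696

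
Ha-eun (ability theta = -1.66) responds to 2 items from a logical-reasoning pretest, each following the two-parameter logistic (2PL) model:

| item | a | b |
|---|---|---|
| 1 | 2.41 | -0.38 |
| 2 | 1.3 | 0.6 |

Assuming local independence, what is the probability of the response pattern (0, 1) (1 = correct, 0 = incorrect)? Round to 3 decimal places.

P(theta) = 1 / (1 + exp(−a(theta − b)))
P_1 = 1/(1+e^{3.0848}) = 0.0437
P_2 = 1/(1+e^{2.9380}) = 0.0503
L = (1−P_1) × P_2 = 0.9563 × 0.0503 = 0.04811

0.048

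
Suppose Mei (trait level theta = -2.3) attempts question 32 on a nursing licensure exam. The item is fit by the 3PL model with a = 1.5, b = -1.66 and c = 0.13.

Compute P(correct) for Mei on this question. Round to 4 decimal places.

P(theta) = c + (1 − c) · 1 / (1 + exp(−a(theta − b)))
Exponent: 1.5 × (-2.3 − (-1.66)) = -0.9600
1/(1 + e^{0.9600}) = 0.2769
P = 0.13 + 0.87 × 0.2769 = 0.3709

0.3709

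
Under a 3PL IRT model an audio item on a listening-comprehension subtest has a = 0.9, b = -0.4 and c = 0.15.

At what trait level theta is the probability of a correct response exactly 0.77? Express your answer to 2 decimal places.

0.70

P(theta) = c + (1 − c) · 1 / (1 + exp(−a(theta − b)))
Remove guessing floor: (0.77 − 0.15)/(1 − 0.15) = 0.7294
logit = ln(0.7294/0.2706) = 0.9916
theta = b + logit/(a) = -0.4 + 0.9916/0.9000 = 0.7018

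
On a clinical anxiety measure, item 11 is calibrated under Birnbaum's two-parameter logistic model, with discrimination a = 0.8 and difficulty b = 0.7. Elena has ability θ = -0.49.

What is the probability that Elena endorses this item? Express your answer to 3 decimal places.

0.278

P(θ) = 1 / (1 + exp(−a(θ − b)))
Exponent: 0.8 × (-0.49 − 0.7) = -0.9520
1/(1 + e^{0.9520}) = 0.2785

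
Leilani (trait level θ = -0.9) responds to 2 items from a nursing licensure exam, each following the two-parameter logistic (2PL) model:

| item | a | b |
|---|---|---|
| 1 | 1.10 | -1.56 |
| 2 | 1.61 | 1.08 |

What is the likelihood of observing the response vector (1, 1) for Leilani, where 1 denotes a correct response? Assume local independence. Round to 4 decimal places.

0.0267

P(θ) = 1 / (1 + exp(−a(θ − b)))
P_1 = 1/(1+e^{-0.7260}) = 0.6739
P_2 = 1/(1+e^{3.1878}) = 0.0396
L = P_1 × P_2 = 0.6739 × 0.0396 = 0.02671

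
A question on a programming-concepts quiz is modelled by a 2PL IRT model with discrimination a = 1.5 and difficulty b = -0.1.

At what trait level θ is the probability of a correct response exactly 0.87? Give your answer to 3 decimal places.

1.167

P(θ) = 1 / (1 + exp(−a(θ − b)))
logit = ln(0.8700/0.1300) = 1.9010
θ = b + logit/(a) = -0.1 + 1.9010/1.5000 = 1.1673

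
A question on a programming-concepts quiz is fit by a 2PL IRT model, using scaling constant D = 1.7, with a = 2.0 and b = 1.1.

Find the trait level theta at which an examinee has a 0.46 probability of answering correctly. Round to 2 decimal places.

1.05

P(theta) = 1 / (1 + exp(−D·a(theta − b)))
logit = ln(0.4600/0.5400) = -0.1603
theta = b + logit/(1.7·a) = 1.1 + (-0.1603)/3.4000 = 1.0528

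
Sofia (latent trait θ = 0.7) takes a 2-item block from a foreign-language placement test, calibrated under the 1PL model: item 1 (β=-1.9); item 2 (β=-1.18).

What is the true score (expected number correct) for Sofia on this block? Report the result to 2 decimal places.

P(θ) = 1 / (1 + exp(−(θ − β)))
P_1 = 1/(1+e^{-2.6000}) = 0.9309
P_2 = 1/(1+e^{-1.8800}) = 0.8676
E[score] = 0.9309 + 0.8676 = 1.7985

1.80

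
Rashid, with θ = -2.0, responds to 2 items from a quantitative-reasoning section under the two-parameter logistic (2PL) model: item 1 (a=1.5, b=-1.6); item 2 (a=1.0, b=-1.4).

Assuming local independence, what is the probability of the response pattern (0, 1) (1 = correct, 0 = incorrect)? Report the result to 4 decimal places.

0.2288

P(θ) = 1 / (1 + exp(−a(θ − b)))
P_1 = 1/(1+e^{0.6000}) = 0.3543
P_2 = 1/(1+e^{0.6000}) = 0.3543
L = (1−P_1) × P_2 = 0.6457 × 0.3543 = 0.22878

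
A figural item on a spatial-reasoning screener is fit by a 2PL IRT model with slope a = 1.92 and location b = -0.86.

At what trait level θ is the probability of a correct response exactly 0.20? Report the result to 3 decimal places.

P(θ) = 1 / (1 + exp(−a(θ − b)))
logit = ln(0.2000/0.8000) = -1.3863
θ = b + logit/(a) = -0.86 + (-1.3863)/1.9200 = -1.5820

-1.582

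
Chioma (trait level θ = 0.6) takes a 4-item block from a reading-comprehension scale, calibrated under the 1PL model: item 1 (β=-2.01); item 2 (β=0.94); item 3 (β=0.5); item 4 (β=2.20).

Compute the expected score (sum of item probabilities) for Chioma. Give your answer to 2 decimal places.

P(θ) = 1 / (1 + exp(−(θ − β)))
P_1 = 1/(1+e^{-2.6100}) = 0.9315
P_2 = 1/(1+e^{0.3400}) = 0.4158
P_3 = 1/(1+e^{-0.1000}) = 0.5250
P_4 = 1/(1+e^{1.6000}) = 0.1680
E[score] = 0.9315 + 0.4158 + 0.5250 + 0.1680 = 2.0403

2.04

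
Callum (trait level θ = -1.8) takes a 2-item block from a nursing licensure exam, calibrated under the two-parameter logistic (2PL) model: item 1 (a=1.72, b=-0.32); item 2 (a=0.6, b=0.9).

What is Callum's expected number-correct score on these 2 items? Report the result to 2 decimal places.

P(θ) = 1 / (1 + exp(−a(θ − b)))
P_1 = 1/(1+e^{2.5456}) = 0.0727
P_2 = 1/(1+e^{1.6200}) = 0.1652
E[score] = 0.0727 + 0.1652 = 0.2379

0.24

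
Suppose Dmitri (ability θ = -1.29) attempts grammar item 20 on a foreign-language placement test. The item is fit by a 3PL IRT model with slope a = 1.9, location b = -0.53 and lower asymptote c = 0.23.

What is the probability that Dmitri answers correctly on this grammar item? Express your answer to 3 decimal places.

0.377

P(θ) = c + (1 − c) · 1 / (1 + exp(−a(θ − b)))
Exponent: 1.9 × (-1.29 − (-0.53)) = -1.4440
1/(1 + e^{1.4440}) = 0.1909
P = 0.23 + 0.77 × 0.1909 = 0.3770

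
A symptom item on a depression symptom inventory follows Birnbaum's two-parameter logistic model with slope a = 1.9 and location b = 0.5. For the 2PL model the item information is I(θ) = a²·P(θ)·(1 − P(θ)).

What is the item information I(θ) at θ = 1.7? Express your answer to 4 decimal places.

0.3039

P = 1/(1+e^{-2.2800}) = 0.9072
P(1−P) = 0.9072 × 0.0928 = 0.0842
I = a² × P(1−P) = 1.9² × 0.0842 = 0.30390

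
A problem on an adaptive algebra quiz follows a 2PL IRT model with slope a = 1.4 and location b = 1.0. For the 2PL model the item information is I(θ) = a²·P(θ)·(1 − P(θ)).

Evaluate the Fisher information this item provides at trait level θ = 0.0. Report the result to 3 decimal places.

0.311

P = 1/(1+e^{1.4000}) = 0.1978
P(1−P) = 0.1978 × 0.8022 = 0.1587
I = a² × P(1−P) = 1.4² × 0.1587 = 0.31102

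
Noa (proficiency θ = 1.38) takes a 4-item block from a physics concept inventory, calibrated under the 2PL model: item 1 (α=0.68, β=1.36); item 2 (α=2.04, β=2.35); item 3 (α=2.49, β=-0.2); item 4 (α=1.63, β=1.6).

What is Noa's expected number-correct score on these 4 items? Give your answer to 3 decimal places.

P(θ) = 1 / (1 + exp(−α(θ − β)))
P_1 = 1/(1+e^{-0.0136}) = 0.5034
P_2 = 1/(1+e^{1.9788}) = 0.1214
P_3 = 1/(1+e^{-3.9342}) = 0.9808
P_4 = 1/(1+e^{0.3586}) = 0.4113
E[score] = 0.5034 + 0.1214 + 0.9808 + 0.4113 = 2.0170

2.017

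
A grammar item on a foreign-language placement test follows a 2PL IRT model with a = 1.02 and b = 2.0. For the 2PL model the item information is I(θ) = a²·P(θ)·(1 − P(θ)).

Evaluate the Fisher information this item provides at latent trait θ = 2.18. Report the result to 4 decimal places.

P = 1/(1+e^{-0.1836}) = 0.5458
P(1−P) = 0.5458 × 0.4542 = 0.2479
I = a² × P(1−P) = 1.02² × 0.2479 = 0.25792

0.2579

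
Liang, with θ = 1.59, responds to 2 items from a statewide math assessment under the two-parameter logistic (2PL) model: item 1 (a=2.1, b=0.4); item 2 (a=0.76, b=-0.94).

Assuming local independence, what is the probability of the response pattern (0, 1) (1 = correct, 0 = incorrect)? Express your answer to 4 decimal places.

0.0662

P(θ) = 1 / (1 + exp(−a(θ − b)))
P_1 = 1/(1+e^{-2.4990}) = 0.9241
P_2 = 1/(1+e^{-1.9228}) = 0.8725
L = (1−P_1) × P_2 = 0.0759 × 0.8725 = 0.06624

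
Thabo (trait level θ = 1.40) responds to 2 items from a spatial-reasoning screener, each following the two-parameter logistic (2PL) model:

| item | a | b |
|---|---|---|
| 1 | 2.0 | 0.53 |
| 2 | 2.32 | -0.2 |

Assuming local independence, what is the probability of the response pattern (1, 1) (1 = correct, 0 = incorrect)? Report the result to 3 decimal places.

0.830

P(θ) = 1 / (1 + exp(−a(θ − b)))
P_1 = 1/(1+e^{-1.7400}) = 0.8507
P_2 = 1/(1+e^{-3.7120}) = 0.9762
L = P_1 × P_2 = 0.8507 × 0.9762 = 0.83040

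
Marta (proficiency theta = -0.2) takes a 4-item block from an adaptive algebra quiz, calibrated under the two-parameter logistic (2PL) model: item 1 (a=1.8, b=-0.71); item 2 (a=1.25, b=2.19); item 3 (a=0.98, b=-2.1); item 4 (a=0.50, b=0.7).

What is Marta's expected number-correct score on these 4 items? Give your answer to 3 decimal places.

P(theta) = 1 / (1 + exp(−a(theta − b)))
P_1 = 1/(1+e^{-0.9180}) = 0.7146
P_2 = 1/(1+e^{2.9875}) = 0.0480
P_3 = 1/(1+e^{-1.8620}) = 0.8655
P_4 = 1/(1+e^{0.4500}) = 0.3894
E[score] = 0.7146 + 0.0480 + 0.8655 + 0.3894 = 2.0175

2.018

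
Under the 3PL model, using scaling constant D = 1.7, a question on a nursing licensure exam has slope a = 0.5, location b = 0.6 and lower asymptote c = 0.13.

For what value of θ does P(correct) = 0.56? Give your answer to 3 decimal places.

0.573

P(θ) = c + (1 − c) · 1 / (1 + exp(−D·a(θ − b)))
Remove guessing floor: (0.56 − 0.13)/(1 − 0.13) = 0.4943
logit = ln(0.4943/0.5057) = -0.0230
θ = b + logit/(1.7·a) = 0.6 + (-0.0230)/0.8500 = 0.5730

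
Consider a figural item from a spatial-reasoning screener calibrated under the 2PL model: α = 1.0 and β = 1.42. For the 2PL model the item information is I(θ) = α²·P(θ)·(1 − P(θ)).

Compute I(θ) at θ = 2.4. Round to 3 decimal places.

P = 1/(1+e^{-0.9800}) = 0.7271
P(1−P) = 0.7271 × 0.2729 = 0.1984
I = α² × P(1−P) = 1.0² × 0.1984 = 0.19842

0.198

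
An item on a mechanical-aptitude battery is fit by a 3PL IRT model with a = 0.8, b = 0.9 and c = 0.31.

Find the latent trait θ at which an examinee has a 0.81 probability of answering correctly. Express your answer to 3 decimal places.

2.109

P(θ) = c + (1 − c) · 1 / (1 + exp(−a(θ − b)))
Remove guessing floor: (0.81 − 0.31)/(1 − 0.31) = 0.7246
logit = ln(0.7246/0.2754) = 0.9676
θ = b + logit/(a) = 0.9 + 0.9676/0.8000 = 2.1095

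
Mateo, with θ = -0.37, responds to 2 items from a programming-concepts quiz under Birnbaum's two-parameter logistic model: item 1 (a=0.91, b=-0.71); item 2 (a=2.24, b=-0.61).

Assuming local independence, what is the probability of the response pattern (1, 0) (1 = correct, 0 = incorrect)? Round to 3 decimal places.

P(θ) = 1 / (1 + exp(−a(θ − b)))
P_1 = 1/(1+e^{-0.3094}) = 0.5767
P_2 = 1/(1+e^{-0.5376}) = 0.6313
L = P_1 × (1−P_2) = 0.5767 × 0.3687 = 0.21267

0.213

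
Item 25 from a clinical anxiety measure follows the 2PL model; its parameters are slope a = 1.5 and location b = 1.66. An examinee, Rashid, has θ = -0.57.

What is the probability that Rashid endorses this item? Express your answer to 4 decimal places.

0.0341

P(θ) = 1 / (1 + exp(−a(θ − b)))
Exponent: 1.5 × (-0.57 − 1.66) = -3.3450
1/(1 + e^{3.3450}) = 0.0341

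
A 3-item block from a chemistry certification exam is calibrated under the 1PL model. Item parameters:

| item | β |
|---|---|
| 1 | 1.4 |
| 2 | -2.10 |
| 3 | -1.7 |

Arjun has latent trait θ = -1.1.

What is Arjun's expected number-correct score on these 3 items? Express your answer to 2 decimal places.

1.45

P(θ) = 1 / (1 + exp(−(θ − β)))
P_1 = 1/(1+e^{2.5000}) = 0.0759
P_2 = 1/(1+e^{-1.0000}) = 0.7311
P_3 = 1/(1+e^{-0.6000}) = 0.6457
E[score] = 0.0759 + 0.7311 + 0.6457 = 1.4526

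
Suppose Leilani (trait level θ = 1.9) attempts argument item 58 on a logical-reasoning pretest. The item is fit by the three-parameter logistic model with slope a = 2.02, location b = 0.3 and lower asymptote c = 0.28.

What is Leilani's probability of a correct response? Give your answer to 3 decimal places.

0.973

P(θ) = c + (1 − c) · 1 / (1 + exp(−a(θ − b)))
Exponent: 2.02 × (1.9 − 0.3) = 3.2320
1/(1 + e^{-3.2320}) = 0.9620
P = 0.28 + 0.72 × 0.9620 = 0.9727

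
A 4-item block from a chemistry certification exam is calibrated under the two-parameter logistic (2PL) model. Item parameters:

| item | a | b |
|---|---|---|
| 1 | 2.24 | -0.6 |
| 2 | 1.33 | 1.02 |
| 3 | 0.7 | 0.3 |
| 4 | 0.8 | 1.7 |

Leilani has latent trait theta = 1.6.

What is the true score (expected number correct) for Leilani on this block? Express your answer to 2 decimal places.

P(theta) = 1 / (1 + exp(−a(theta − b)))
P_1 = 1/(1+e^{-4.9280}) = 0.9928
P_2 = 1/(1+e^{-0.7714}) = 0.6838
P_3 = 1/(1+e^{-0.9100}) = 0.7130
P_4 = 1/(1+e^{0.0800}) = 0.4800
E[score] = 0.9928 + 0.6838 + 0.7130 + 0.4800 = 2.8696

2.87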